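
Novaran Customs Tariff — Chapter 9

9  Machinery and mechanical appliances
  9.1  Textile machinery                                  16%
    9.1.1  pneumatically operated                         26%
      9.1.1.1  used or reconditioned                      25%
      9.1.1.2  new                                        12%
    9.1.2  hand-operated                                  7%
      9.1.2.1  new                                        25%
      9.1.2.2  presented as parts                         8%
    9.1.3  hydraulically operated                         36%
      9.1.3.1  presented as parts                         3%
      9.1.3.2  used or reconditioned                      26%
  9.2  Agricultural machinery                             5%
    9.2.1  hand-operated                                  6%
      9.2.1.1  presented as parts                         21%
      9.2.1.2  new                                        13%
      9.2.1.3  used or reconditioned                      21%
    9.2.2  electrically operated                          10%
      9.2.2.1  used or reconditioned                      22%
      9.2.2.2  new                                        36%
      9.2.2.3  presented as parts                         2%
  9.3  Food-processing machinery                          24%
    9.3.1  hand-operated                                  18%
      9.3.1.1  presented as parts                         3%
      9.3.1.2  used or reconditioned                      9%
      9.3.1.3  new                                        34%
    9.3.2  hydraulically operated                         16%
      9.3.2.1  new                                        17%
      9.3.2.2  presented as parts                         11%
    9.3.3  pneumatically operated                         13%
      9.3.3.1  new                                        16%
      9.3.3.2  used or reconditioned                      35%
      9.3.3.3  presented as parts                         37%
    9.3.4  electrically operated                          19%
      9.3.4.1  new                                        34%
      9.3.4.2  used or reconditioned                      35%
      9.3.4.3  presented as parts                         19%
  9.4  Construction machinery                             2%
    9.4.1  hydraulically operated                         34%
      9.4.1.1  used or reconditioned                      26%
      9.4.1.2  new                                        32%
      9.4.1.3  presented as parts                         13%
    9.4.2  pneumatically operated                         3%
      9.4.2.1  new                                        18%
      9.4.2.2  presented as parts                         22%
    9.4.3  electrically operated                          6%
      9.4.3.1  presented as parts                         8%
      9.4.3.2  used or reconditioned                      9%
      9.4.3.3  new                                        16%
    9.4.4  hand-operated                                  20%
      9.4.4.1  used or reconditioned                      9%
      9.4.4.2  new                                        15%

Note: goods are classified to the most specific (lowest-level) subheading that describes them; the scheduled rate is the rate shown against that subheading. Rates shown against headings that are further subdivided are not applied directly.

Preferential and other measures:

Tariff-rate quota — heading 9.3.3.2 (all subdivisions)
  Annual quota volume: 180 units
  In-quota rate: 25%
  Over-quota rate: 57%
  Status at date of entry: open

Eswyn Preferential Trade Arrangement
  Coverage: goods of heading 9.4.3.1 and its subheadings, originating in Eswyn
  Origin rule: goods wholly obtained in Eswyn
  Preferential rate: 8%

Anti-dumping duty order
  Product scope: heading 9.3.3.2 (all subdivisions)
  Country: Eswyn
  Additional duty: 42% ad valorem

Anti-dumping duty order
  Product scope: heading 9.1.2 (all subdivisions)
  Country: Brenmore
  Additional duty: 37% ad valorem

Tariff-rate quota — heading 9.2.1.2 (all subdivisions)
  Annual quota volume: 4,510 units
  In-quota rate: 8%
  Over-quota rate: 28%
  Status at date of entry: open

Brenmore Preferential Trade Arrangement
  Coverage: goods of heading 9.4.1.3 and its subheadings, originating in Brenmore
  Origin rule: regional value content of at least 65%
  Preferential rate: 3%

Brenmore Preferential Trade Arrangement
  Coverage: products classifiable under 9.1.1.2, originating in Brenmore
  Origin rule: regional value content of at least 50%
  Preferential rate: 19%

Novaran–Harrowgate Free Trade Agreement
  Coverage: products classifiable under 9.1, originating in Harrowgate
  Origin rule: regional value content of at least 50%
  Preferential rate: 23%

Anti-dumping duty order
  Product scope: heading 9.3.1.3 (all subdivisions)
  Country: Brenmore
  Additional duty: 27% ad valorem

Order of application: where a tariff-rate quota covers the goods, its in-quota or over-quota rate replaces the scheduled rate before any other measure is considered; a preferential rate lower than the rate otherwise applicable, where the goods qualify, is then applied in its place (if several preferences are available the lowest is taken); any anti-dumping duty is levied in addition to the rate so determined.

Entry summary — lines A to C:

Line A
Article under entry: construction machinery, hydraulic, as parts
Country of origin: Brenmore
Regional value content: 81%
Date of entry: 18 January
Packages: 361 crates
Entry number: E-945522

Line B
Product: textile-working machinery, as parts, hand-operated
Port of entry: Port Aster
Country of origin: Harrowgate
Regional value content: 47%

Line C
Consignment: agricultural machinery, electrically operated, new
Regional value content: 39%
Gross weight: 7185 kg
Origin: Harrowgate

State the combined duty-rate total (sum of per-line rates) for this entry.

Line A: construction → 9.4; hydraulic → 9.4.1; as parts → 9.4.1.3. Scheduled 13%. Brenmore agreement on 9.4.1.3: RVC ≥ 65% → 3% available; Brenmore agreement on 9.1.1.2: 9.4.1.3 not covered; preferential 3%. → 3%.
Line B: textile-working → 9.1; hand-operated → 9.1.2; as parts → 9.1.2.2. Scheduled 8%. Harrowgate agreement on 9.1: RVC < 50%. → 8%.
Line C: agricultural → 9.2; electrically operated → 9.2.2; new → 9.2.2.2. Scheduled 36%. Harrowgate agreement on 9.1: 9.2.2.2 not covered. → 36%.
Sum: 3% + 8% + 36% = 47%.

47%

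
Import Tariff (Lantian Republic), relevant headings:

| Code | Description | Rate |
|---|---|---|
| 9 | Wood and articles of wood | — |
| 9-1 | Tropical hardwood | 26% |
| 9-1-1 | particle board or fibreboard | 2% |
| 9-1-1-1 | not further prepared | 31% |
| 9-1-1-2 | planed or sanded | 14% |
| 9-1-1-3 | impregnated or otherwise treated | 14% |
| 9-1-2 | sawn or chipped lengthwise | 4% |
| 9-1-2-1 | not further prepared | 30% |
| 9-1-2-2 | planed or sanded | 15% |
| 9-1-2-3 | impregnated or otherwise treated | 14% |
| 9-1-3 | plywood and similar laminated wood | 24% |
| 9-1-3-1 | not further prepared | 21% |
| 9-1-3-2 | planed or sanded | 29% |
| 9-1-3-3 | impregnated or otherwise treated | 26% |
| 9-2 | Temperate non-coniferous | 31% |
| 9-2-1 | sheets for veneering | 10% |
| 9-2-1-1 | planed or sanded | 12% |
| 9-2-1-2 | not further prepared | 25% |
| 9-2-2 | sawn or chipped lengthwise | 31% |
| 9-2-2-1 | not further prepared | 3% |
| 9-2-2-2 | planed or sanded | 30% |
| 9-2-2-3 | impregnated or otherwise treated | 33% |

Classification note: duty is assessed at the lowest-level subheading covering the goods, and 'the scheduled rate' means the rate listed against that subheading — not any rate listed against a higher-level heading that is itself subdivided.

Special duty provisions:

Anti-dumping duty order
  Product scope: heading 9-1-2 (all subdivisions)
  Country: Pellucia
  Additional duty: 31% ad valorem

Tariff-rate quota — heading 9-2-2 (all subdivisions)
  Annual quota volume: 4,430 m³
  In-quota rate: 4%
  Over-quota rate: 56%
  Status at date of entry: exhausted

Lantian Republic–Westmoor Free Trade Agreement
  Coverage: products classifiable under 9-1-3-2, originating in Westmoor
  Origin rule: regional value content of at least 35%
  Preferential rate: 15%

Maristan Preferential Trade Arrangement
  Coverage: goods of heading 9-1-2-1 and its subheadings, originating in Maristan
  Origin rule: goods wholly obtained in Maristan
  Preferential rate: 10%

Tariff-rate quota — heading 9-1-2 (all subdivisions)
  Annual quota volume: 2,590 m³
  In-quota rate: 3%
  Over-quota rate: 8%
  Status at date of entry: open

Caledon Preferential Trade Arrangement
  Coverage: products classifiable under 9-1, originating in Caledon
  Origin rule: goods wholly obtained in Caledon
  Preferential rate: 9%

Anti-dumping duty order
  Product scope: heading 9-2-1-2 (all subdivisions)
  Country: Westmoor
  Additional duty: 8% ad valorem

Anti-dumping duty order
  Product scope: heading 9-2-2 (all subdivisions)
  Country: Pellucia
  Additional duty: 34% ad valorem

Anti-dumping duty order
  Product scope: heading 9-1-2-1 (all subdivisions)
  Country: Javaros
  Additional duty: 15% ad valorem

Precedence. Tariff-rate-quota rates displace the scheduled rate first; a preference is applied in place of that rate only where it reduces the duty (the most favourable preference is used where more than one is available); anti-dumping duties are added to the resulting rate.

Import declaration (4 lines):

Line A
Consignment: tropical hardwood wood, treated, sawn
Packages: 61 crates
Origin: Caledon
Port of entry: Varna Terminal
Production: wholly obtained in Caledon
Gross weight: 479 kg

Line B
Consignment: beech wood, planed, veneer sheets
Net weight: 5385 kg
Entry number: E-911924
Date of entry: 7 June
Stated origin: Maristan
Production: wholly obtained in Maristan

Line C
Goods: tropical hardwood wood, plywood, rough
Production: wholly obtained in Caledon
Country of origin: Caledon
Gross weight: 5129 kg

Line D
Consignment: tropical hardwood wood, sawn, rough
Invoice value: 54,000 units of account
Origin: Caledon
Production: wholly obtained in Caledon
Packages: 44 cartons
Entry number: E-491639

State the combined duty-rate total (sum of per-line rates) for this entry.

Line A: tropical hardwood → 9-1; sawn → 9-1-2; treated → 9-1-2-3. Scheduled 14%. quota on 9-1-2 open → in-quota 3%; Caledon agreement on 9-1: wholly obtained → 9% available; preference 9% not lower than 3% → no reduction. → 3%.
Line B: beech → 9-2; veneer sheets → 9-2-1; planed → 9-2-1-1. Scheduled 12%. Maristan agreement on 9-1-2-1: 9-2-1-1 not covered. → 12%.
Line C: tropical hardwood → 9-1; plywood → 9-1-3; rough → 9-1-3-1. Scheduled 21%. Caledon agreement on 9-1: wholly obtained → 9% available; preferential 9%. → 9%.
Line D: tropical hardwood → 9-1; sawn → 9-1-2; rough → 9-1-2-1. Scheduled 30%. quota on 9-1-2 open → in-quota 3%; Caledon agreement on 9-1: wholly obtained → 9% available; preference 9% not lower than 3% → no reduction. → 3%.
Sum: 3% + 12% + 9% + 3% = 27%.

27%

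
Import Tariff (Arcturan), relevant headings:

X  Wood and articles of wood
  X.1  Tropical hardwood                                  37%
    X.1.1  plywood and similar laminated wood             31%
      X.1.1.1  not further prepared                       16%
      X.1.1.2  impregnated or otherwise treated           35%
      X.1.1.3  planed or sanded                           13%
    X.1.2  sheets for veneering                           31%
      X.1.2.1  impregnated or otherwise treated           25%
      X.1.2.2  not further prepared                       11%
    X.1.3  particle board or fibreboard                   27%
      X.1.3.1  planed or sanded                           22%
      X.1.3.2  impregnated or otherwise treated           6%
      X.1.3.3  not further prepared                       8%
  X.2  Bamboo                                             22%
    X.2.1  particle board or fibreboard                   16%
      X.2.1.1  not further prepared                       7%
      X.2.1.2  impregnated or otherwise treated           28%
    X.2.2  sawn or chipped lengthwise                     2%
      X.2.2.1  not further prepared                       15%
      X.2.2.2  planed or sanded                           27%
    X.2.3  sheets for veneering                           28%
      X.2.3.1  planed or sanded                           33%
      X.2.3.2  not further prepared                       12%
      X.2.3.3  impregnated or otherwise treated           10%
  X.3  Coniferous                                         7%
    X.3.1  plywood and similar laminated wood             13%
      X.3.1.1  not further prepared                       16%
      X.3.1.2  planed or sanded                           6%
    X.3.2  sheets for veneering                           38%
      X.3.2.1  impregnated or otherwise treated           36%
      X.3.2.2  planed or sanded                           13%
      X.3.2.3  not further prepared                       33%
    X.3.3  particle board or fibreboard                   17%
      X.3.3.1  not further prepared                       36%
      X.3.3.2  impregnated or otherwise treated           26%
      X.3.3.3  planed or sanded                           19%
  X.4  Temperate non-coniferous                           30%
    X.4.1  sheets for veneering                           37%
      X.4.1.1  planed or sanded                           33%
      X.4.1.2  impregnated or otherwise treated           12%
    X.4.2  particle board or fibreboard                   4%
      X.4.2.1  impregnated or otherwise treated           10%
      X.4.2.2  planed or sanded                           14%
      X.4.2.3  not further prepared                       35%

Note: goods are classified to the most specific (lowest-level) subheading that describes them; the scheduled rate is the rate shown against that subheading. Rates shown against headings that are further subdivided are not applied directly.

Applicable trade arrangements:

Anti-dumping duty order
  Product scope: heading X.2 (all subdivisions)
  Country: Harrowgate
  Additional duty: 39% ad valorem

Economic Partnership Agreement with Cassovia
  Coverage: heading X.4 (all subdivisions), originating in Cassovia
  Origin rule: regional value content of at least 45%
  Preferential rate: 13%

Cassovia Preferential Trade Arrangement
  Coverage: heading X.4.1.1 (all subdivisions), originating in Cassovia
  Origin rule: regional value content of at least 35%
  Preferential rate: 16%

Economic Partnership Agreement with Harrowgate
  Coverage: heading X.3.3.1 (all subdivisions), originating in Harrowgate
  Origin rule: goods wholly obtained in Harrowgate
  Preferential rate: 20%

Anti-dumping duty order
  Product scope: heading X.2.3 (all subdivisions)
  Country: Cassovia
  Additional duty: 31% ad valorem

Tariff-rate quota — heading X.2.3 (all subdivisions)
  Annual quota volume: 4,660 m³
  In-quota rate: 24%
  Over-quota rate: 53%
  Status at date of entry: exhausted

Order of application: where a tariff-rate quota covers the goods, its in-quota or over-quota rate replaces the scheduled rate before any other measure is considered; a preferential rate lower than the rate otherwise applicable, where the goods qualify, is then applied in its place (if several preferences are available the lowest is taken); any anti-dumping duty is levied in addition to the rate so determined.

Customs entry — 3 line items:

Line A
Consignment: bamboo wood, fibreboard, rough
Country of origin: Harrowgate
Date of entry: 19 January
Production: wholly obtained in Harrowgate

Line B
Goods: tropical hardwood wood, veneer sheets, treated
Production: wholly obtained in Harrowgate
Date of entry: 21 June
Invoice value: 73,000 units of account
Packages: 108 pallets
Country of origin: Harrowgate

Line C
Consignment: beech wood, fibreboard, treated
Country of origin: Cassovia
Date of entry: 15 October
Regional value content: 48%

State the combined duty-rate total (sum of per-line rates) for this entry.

81%

Line A: bamboo → X.2; fibreboard → X.2.1; rough → X.2.1.1. Scheduled 7%. Harrowgate agreement on X.3.3.1: X.2.1.1 not covered; anti-dumping (Harrowgate, X.2): +39%; total 7% + 39% = 46%. → 46%.
Line B: tropical hardwood → X.1; veneer sheets → X.1.2; treated → X.1.2.1. Scheduled 25%. Harrowgate agreement on X.3.3.1: X.1.2.1 not covered. → 25%.
Line C: beech → X.4; fibreboard → X.4.2; treated → X.4.2.1. Scheduled 10%. Cassovia agreement on X.4: RVC ≥ 45% → 13% available; Cassovia agreement on X.4.1.1: X.4.2.1 not covered; preference 13% not lower than 10% → no reduction. → 10%.
Sum: 46% + 25% + 10% = 81%.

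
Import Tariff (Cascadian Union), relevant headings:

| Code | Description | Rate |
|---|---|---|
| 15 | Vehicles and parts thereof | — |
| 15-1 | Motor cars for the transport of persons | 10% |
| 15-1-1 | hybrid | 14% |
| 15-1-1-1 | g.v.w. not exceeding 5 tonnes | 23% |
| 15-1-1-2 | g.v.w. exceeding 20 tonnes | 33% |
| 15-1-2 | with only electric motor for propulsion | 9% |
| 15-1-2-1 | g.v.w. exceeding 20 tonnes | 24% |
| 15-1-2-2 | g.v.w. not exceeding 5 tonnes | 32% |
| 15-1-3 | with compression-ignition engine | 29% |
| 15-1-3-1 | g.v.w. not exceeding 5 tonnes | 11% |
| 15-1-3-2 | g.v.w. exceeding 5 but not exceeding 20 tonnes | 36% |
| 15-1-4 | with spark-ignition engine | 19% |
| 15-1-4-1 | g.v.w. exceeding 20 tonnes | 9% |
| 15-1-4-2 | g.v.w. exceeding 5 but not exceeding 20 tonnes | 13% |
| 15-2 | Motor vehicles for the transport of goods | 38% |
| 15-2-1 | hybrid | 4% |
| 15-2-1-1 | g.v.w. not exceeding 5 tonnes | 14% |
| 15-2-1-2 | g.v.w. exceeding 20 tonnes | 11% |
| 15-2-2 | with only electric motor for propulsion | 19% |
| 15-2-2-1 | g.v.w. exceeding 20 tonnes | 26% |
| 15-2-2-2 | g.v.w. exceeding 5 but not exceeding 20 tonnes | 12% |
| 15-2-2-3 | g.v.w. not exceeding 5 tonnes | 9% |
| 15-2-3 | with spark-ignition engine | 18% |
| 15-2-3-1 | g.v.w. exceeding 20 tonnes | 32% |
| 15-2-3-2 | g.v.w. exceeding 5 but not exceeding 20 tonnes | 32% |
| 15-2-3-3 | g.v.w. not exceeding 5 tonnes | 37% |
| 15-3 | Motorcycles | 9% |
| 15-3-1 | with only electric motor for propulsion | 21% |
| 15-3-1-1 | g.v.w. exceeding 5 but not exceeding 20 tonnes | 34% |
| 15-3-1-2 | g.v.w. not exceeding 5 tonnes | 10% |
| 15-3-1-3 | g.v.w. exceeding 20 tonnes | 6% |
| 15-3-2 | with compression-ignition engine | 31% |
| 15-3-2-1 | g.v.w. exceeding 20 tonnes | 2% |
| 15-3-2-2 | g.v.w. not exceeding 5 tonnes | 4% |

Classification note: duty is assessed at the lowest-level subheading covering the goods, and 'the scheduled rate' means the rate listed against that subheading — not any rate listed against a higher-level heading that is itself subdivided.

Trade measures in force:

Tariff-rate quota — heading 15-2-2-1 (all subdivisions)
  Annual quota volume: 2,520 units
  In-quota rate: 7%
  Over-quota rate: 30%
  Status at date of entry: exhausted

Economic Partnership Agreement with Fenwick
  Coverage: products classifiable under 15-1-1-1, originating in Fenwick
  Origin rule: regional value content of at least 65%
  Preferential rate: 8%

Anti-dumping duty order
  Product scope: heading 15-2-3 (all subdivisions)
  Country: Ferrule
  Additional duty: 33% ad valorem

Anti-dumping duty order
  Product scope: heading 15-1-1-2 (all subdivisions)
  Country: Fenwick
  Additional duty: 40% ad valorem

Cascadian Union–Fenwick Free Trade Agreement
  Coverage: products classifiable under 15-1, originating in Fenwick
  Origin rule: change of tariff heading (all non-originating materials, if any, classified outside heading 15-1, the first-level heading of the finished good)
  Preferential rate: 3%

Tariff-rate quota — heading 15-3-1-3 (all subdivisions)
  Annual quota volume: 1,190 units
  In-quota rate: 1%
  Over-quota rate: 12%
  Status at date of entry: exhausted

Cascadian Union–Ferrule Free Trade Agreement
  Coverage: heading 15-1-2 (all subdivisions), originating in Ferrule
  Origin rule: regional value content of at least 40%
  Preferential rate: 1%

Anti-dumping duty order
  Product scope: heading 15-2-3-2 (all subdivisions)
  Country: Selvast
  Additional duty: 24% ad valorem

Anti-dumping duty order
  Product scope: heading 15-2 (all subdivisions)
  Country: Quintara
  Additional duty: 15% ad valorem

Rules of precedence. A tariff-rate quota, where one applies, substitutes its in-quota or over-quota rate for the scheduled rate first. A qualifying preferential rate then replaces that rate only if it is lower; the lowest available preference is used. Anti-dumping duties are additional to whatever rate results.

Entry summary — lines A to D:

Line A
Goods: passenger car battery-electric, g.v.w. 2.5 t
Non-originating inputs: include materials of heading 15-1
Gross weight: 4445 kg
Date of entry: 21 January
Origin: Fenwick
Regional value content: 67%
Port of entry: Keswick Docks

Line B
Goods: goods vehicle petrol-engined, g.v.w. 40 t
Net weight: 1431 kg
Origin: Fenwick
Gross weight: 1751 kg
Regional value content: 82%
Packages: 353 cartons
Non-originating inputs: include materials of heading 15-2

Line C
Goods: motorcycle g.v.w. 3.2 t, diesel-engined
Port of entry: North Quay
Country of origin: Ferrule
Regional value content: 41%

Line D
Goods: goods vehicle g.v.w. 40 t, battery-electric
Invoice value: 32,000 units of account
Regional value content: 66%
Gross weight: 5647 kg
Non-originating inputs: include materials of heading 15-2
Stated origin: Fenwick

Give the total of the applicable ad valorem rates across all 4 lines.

98%

Line A: passenger car → 15-1; battery-electric → 15-1-2; g.v.w. 2.5 t → 15-1-2-2. Scheduled 32%. Fenwick agreement on 15-1-1-1: 15-1-2-2 not covered; Fenwick agreement on 15-1: CTH not met. → 32%.
Line B: goods vehicle → 15-2; petrol-engined → 15-2-3; g.v.w. 40 t → 15-2-3-1. Scheduled 32%. Fenwick agreement on 15-1-1-1: 15-2-3-1 not covered; Fenwick agreement on 15-1: 15-2-3-1 not covered. → 32%.
Line C: motorcycle → 15-3; diesel-engined → 15-3-2; g.v.w. 3.2 t → 15-3-2-2. Scheduled 4%. Ferrule agreement on 15-1-2: 15-3-2-2 not covered. → 4%.
Line D: goods vehicle → 15-2; battery-electric → 15-2-2; g.v.w. 40 t → 15-2-2-1. Scheduled 26%. quota on 15-2-2-1 exhausted → over-quota 30%; Fenwick agreement on 15-1-1-1: 15-2-2-1 not covered; Fenwick agreement on 15-1: 15-2-2-1 not covered. → 30%.
Sum: 32% + 32% + 4% + 30% = 98%.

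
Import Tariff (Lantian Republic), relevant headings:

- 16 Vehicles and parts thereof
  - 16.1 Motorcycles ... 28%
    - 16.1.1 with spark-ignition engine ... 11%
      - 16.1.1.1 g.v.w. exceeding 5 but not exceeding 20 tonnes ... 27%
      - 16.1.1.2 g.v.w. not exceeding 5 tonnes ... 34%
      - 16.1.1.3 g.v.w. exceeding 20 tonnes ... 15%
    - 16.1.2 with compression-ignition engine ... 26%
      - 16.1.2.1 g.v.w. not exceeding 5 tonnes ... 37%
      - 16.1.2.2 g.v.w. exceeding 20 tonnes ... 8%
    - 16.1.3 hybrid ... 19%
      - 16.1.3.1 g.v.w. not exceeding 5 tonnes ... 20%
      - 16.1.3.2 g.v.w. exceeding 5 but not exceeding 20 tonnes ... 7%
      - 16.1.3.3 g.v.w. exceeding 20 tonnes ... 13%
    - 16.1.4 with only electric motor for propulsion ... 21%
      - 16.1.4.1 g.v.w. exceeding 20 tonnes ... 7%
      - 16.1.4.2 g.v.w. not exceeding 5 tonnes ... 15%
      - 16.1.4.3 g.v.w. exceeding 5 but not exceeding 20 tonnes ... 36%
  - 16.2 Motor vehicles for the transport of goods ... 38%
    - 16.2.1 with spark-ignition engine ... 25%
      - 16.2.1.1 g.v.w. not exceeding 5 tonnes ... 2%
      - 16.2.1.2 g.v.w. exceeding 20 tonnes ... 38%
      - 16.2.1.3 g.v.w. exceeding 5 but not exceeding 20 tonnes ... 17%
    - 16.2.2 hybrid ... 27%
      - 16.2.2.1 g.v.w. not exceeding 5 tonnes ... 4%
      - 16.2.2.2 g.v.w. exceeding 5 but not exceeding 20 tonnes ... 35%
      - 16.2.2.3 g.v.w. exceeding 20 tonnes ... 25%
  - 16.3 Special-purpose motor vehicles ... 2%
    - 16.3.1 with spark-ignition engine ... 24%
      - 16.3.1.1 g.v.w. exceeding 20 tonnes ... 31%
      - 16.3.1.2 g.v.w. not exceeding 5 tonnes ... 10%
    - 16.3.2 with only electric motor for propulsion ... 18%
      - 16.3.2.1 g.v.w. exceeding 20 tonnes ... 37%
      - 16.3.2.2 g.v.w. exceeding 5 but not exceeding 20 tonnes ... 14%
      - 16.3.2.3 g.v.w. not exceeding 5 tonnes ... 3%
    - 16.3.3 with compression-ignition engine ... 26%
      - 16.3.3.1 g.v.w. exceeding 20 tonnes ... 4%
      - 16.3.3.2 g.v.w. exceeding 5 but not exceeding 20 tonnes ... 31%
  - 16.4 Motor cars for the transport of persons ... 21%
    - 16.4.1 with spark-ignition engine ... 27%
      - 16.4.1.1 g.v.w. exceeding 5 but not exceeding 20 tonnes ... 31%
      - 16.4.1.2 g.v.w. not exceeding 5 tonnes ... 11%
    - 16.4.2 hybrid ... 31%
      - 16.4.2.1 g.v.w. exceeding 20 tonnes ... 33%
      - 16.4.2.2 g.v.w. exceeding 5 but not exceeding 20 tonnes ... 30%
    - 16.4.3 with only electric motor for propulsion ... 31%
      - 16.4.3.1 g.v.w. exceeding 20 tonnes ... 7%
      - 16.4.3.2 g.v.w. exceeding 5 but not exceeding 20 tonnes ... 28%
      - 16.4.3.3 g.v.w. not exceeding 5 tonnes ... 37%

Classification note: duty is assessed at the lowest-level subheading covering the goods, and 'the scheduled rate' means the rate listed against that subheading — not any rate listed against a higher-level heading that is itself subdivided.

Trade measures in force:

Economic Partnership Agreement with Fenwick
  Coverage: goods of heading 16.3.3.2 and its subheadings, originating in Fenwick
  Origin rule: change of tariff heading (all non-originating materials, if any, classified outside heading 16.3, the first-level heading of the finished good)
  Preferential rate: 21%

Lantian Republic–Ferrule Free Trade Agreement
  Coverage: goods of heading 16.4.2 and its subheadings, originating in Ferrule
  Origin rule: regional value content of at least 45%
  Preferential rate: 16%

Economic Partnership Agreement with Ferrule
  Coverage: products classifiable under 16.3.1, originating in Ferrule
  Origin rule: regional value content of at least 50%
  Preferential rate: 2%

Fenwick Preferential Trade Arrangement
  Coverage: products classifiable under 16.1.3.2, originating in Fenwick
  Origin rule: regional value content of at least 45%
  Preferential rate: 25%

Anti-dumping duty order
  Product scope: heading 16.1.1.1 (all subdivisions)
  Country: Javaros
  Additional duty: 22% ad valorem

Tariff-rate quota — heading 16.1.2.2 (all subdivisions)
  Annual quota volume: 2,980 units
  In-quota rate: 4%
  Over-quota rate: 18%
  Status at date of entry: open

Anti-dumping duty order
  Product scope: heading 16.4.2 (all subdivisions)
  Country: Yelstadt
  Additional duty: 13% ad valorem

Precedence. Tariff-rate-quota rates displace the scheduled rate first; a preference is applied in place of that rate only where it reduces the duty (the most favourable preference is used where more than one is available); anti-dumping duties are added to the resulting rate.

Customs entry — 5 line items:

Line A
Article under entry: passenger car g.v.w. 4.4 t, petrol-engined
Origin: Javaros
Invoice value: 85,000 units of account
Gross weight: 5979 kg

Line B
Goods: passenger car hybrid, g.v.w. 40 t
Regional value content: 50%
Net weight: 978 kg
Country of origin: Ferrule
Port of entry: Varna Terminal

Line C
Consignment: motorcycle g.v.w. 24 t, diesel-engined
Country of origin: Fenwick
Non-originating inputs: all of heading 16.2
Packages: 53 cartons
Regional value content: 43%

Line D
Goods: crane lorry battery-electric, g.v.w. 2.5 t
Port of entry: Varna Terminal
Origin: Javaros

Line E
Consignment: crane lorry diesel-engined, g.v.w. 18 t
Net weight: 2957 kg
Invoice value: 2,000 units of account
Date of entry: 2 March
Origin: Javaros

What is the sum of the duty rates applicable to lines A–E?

Line A: passenger car → 16.4; petrol-engined → 16.4.1; g.v.w. 4.4 t → 16.4.1.2. Scheduled 11%. No special measure applies. → 11%.
Line B: passenger car → 16.4; hybrid → 16.4.2; g.v.w. 40 t → 16.4.2.1. Scheduled 33%. Ferrule agreement on 16.4.2: RVC ≥ 45% → 16% available; Ferrule agreement on 16.3.1: 16.4.2.1 not covered; preferential 16%. → 16%.
Line C: motorcycle → 16.1; diesel-engined → 16.1.2; g.v.w. 24 t → 16.1.2.2. Scheduled 8%. quota on 16.1.2.2 open → in-quota 4%; Fenwick agreement on 16.3.3.2: 16.1.2.2 not covered; Fenwick agreement on 16.1.3.2: 16.1.2.2 not covered. → 4%.
Line D: crane lorry → 16.3; battery-electric → 16.3.2; g.v.w. 2.5 t → 16.3.2.3. Scheduled 3%. No special measure applies. → 3%.
Line E: crane lorry → 16.3; diesel-engined → 16.3.3; g.v.w. 18 t → 16.3.3.2. Scheduled 31%. No special measure applies. → 31%.
Sum: 11% + 16% + 4% + 3% + 31% = 65%.

65%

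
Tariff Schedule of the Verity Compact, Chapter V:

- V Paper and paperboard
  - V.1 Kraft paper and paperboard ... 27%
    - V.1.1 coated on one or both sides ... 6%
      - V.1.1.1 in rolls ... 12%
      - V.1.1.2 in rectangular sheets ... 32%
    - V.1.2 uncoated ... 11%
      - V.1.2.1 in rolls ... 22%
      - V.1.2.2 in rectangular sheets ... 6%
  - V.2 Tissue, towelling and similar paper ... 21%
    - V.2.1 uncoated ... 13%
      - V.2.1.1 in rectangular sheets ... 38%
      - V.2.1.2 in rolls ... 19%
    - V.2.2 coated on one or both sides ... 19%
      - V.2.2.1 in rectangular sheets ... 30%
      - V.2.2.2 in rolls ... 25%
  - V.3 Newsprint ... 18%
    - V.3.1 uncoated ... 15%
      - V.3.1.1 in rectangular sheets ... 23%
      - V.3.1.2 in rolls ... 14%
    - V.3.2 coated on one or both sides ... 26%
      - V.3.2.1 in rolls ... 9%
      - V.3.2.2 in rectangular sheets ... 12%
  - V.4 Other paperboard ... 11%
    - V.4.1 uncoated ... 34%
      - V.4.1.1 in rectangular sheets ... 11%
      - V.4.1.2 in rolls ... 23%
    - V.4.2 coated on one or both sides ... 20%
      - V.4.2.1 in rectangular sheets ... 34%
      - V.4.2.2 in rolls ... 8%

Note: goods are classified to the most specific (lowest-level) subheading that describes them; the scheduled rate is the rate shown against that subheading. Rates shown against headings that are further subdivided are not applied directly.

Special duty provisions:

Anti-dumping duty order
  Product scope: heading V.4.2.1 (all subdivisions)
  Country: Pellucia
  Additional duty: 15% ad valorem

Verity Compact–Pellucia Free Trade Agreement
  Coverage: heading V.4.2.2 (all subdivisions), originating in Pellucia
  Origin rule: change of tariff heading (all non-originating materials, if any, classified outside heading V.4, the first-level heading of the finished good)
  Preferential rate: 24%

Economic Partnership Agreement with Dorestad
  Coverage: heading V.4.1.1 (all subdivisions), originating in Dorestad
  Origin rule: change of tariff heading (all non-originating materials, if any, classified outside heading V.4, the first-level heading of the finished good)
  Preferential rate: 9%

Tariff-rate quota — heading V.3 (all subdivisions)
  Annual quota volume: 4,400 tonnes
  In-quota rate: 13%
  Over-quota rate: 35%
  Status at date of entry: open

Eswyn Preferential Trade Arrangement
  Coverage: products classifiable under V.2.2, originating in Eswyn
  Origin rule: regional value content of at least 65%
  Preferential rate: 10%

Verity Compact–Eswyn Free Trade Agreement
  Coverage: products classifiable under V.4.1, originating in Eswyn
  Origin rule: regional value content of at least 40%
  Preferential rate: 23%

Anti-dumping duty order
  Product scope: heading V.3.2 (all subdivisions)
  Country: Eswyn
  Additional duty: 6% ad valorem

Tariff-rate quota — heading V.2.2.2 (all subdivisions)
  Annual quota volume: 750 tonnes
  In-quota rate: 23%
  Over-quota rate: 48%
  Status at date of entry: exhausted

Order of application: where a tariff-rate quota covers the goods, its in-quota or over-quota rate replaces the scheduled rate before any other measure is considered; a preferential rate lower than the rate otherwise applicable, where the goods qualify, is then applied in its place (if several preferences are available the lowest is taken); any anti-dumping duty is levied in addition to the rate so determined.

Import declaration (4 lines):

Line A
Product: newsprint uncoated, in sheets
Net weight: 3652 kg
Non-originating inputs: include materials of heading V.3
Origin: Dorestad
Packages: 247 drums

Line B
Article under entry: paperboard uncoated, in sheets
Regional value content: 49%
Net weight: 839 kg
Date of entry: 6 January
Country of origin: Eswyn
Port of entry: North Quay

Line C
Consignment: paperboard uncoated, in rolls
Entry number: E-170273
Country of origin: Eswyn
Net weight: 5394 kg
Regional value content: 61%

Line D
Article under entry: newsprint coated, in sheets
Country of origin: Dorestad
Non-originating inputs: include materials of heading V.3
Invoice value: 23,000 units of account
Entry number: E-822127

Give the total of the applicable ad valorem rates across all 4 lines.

60%

Line A: newsprint → V.3; uncoated → V.3.1; in sheets → V.3.1.1. Scheduled 23%. quota on V.3 open → in-quota 13%; Dorestad agreement on V.4.1.1: V.3.1.1 not covered. → 13%.
Line B: paperboard → V.4; uncoated → V.4.1; in sheets → V.4.1.1. Scheduled 11%. Eswyn agreement on V.2.2: V.4.1.1 not covered; Eswyn agreement on V.4.1: RVC ≥ 40% → 23% available; preference 23% not lower than 11% → no reduction. → 11%.
Line C: paperboard → V.4; uncoated → V.4.1; in rolls → V.4.1.2. Scheduled 23%. Eswyn agreement on V.2.2: V.4.1.2 not covered; Eswyn agreement on V.4.1: RVC ≥ 40% → 23% available; preference 23% not lower than 23% → no reduction. → 23%.
Line D: newsprint → V.3; coated → V.3.2; in sheets → V.3.2.2. Scheduled 12%. quota on V.3 open → in-quota 13%; Dorestad agreement on V.4.1.1: V.3.2.2 not covered. → 13%.
Sum: 13% + 11% + 23% + 13% = 60%.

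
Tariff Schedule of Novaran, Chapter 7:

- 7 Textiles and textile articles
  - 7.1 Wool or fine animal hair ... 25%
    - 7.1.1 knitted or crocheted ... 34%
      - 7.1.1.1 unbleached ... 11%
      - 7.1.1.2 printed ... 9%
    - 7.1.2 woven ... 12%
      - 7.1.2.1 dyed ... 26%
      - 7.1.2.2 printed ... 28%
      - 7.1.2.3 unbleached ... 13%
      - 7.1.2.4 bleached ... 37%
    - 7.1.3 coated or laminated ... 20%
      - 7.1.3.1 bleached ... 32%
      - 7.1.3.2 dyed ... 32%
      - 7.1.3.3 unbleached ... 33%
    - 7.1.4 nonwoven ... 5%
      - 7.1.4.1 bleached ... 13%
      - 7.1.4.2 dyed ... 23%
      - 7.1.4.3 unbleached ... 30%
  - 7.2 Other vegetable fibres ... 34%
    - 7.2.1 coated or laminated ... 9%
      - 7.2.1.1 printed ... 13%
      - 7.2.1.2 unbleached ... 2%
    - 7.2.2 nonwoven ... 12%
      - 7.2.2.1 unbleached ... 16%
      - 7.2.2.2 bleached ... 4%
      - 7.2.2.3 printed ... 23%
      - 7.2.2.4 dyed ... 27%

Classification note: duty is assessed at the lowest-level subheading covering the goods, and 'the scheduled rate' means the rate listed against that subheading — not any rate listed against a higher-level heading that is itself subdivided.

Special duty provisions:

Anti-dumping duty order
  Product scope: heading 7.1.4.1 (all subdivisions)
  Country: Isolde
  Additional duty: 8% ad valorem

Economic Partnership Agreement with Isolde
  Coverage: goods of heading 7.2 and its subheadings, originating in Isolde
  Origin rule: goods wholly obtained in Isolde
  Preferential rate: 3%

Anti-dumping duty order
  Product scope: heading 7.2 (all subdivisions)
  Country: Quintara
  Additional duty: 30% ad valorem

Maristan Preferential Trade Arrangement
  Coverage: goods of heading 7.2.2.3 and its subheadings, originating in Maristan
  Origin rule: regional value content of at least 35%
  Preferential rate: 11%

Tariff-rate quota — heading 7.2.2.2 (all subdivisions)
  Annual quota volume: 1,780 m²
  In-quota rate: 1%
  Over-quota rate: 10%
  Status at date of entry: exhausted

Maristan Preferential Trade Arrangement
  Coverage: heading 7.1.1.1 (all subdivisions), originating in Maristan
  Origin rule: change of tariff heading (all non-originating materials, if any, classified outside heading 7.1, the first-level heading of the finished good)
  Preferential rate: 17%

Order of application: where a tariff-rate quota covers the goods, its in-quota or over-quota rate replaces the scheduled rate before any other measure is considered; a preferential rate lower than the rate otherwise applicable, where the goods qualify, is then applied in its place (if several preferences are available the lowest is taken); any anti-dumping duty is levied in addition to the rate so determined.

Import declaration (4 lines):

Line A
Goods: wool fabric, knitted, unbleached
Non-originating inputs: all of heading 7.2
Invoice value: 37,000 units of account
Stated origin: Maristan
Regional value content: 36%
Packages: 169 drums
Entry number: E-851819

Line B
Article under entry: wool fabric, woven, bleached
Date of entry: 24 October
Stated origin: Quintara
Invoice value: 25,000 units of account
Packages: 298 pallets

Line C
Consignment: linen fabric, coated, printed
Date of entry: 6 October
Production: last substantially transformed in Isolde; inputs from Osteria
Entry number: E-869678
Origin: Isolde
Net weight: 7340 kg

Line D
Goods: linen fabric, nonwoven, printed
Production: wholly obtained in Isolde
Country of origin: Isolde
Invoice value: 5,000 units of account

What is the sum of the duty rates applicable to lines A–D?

Line A: wool → 7.1; knitted → 7.1.1; unbleached → 7.1.1.1. Scheduled 11%. Maristan agreement on 7.2.2.3: 7.1.1.1 not covered; Maristan agreement on 7.1.1.1: CTH met → 17% available; preference 17% not lower than 11% → no reduction. → 11%.
Line B: wool → 7.1; woven → 7.1.2; bleached → 7.1.2.4. Scheduled 37%. No special measure applies. → 37%.
Line C: linen → 7.2; coated → 7.2.1; printed → 7.2.1.1. Scheduled 13%. Isolde agreement on 7.2: not wholly obtained. → 13%.
Line D: linen → 7.2; nonwoven → 7.2.2; printed → 7.2.2.3. Scheduled 23%. Isolde agreement on 7.2: wholly obtained → 3% available; preferential 3%. → 3%.
Sum: 11% + 37% + 13% + 3% = 64%.

64%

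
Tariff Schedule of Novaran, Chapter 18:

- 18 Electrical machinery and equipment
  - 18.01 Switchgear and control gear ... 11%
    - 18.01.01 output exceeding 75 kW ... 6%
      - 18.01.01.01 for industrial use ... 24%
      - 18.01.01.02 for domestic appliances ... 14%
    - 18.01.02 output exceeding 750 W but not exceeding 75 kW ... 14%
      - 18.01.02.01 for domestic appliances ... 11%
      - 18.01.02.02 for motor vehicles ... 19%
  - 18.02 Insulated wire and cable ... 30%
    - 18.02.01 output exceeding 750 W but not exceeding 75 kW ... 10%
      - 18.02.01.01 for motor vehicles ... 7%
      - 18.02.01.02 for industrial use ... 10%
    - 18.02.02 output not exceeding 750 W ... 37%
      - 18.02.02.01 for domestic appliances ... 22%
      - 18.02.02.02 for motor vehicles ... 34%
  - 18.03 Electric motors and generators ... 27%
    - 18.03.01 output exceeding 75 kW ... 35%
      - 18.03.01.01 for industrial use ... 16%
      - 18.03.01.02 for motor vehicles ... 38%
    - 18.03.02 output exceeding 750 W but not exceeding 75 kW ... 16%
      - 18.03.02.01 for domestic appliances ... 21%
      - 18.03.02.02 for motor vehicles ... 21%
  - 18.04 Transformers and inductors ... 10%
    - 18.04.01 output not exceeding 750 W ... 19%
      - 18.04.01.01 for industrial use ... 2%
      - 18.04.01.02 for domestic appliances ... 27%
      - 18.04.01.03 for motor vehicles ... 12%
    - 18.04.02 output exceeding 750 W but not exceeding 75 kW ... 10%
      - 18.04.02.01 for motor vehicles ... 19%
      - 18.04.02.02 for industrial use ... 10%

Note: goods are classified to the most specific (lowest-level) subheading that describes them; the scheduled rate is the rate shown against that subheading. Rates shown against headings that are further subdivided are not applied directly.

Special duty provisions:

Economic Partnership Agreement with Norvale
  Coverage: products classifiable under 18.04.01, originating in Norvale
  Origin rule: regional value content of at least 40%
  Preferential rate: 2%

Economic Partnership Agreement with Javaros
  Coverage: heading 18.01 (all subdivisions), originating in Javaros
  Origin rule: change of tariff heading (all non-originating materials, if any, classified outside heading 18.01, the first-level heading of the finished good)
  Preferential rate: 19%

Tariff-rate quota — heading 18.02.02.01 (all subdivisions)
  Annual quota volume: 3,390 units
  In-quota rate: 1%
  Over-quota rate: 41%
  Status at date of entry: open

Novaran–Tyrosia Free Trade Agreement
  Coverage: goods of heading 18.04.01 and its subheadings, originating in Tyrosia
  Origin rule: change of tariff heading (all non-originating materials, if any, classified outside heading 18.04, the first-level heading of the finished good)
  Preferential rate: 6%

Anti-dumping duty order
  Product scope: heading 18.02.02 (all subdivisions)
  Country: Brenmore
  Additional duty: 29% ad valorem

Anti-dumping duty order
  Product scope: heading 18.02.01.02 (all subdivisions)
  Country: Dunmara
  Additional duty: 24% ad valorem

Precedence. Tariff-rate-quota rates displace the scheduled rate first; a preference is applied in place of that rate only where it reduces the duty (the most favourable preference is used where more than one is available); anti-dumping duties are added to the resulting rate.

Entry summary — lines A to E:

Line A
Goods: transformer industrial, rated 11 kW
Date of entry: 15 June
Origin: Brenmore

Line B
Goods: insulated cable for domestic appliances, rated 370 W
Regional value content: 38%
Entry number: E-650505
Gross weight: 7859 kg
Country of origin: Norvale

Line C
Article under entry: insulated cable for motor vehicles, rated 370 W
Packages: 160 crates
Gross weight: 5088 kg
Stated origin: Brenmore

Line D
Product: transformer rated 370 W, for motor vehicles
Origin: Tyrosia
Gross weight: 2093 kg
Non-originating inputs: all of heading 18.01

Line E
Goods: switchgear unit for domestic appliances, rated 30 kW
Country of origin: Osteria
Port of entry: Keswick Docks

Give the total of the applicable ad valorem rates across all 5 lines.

91%

Line A: transformer → 18.04; rated 11 kW → 18.04.02; industrial → 18.04.02.02. Scheduled 10%. No special measure applies. → 10%.
Line B: insulated cable → 18.02; rated 370 W → 18.02.02; for domestic appliances → 18.02.02.01. Scheduled 22%. quota on 18.02.02.01 open → in-quota 1%; Norvale agreement on 18.04.01: 18.02.02.01 not covered. → 1%.
Line C: insulated cable → 18.02; rated 370 W → 18.02.02; for motor vehicles → 18.02.02.02. Scheduled 34%. anti-dumping (Brenmore, 18.02.02): +29%; total 34% + 29% = 63%. → 63%.
Line D: transformer → 18.04; rated 370 W → 18.04.01; for motor vehicles → 18.04.01.03. Scheduled 12%. Tyrosia agreement on 18.04.01: CTH met → 6% available; preferential 6%. → 6%.
Line E: switchgear unit → 18.01; rated 30 kW → 18.01.02; for domestic appliances → 18.01.02.01. Scheduled 11%. No special measure applies. → 11%.
Sum: 10% + 1% + 63% + 6% + 11% = 91%.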